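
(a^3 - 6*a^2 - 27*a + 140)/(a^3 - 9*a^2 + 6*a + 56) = (a + 5)/(a + 2)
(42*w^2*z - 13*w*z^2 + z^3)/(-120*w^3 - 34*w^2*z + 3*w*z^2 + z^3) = z*(-7*w + z)/(20*w^2 + 9*w*z + z^2)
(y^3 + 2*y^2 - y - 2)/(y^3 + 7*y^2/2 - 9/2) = 2*(y^2 + 3*y + 2)/(2*y^2 + 9*y + 9)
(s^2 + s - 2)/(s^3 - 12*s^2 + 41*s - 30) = (s + 2)/(s^2 - 11*s + 30)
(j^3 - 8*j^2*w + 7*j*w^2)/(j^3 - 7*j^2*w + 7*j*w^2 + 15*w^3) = j*(j^2 - 8*j*w + 7*w^2)/(j^3 - 7*j^2*w + 7*j*w^2 + 15*w^3)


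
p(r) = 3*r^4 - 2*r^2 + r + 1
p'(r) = 12*r^3 - 4*r + 1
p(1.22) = 5.89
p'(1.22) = 17.91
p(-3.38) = 366.32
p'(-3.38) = -448.85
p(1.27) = 6.85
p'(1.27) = 20.50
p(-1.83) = 26.12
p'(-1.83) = -65.22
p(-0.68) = 0.04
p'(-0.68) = -0.05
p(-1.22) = 3.45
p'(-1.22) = -15.91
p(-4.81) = 1555.76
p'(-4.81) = -1315.18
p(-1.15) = 2.45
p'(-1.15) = -12.65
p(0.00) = 1.00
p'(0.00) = 1.00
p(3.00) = 229.00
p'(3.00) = 313.00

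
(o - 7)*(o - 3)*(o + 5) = o^3 - 5*o^2 - 29*o + 105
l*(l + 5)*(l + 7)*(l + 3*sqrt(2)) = l^4 + 3*sqrt(2)*l^3 + 12*l^3 + 35*l^2 + 36*sqrt(2)*l^2 + 105*sqrt(2)*l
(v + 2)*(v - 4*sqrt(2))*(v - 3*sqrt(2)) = v^3 - 7*sqrt(2)*v^2 + 2*v^2 - 14*sqrt(2)*v + 24*v + 48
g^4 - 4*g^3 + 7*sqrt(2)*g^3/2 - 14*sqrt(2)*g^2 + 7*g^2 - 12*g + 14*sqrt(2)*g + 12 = (g - 2)^2*(g + sqrt(2)/2)*(g + 3*sqrt(2))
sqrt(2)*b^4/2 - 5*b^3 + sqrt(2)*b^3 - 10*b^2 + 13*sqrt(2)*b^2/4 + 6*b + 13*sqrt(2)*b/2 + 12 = (b + 2)*(b - 4*sqrt(2))*(b - 3*sqrt(2)/2)*(sqrt(2)*b/2 + 1/2)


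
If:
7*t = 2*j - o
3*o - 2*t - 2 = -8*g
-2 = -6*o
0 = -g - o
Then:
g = -1/3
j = -25/4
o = 1/3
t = -11/6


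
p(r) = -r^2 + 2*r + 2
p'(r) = 2 - 2*r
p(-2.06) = -6.36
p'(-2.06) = 6.12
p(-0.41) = 1.01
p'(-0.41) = 2.82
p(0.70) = 2.91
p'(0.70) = 0.60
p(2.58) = 0.50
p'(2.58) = -3.16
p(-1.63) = -3.92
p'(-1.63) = 5.26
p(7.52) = -39.51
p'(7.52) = -13.04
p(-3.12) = -13.97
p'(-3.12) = 8.24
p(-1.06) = -1.24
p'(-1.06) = 4.12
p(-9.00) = -97.00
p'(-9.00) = 20.00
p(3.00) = -1.00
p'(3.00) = -4.00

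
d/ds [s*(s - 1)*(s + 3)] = 3*s^2 + 4*s - 3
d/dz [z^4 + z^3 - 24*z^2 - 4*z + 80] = 4*z^3 + 3*z^2 - 48*z - 4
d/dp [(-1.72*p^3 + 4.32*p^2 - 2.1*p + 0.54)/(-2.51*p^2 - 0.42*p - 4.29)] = (4.3172*p^4 + 1.4448*p^3 + 15.051*p^2 - 34.3548*p + 9.2358)/(6.3001*p^4 + 2.1084*p^3 + 21.7122*p^2 + 3.6036*p + 18.4041)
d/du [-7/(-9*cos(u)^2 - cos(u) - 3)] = 7*(18*cos(u) + 1)*sin(u)/(9*cos(u)^2 + cos(u) + 3)^2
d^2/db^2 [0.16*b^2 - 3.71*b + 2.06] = 0.320000000000000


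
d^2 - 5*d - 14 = (d - 7)*(d + 2)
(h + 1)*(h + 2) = h^2 + 3*h + 2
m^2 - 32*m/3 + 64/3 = (m - 8)*(m - 8/3)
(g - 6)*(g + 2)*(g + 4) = g^3 - 28*g - 48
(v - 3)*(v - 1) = v^2 - 4*v + 3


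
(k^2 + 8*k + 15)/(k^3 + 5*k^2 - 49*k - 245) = (k + 3)/(k^2 - 49)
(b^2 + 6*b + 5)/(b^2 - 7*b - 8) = (b + 5)/(b - 8)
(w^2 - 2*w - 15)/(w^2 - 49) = (w^2 - 2*w - 15)/(w^2 - 49)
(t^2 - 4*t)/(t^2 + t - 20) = t/(t + 5)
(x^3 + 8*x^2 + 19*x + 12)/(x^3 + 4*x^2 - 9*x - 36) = (x + 1)/(x - 3)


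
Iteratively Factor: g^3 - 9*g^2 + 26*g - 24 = (g - 4)*(g^2 - 5*g + 6) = (g - 4)*(g - 3)*(g - 2)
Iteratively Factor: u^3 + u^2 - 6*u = (u)*(u^2 + u - 6) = u*(u - 2)*(u + 3)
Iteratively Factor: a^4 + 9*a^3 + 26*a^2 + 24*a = (a + 3)*(a^3 + 6*a^2 + 8*a) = a*(a + 3)*(a^2 + 6*a + 8) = a*(a + 2)*(a + 3)*(a + 4)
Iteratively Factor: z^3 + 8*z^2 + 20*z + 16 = (z + 2)*(z^2 + 6*z + 8) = (z + 2)^2*(z + 4)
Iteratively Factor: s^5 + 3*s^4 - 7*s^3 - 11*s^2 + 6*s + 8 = (s - 2)*(s^4 + 5*s^3 + 3*s^2 - 5*s - 4) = (s - 2)*(s + 4)*(s^3 + s^2 - s - 1) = (s - 2)*(s - 1)*(s + 4)*(s^2 + 2*s + 1) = (s - 2)*(s - 1)*(s + 1)*(s + 4)*(s + 1)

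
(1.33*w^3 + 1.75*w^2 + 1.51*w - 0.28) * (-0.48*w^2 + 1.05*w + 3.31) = -0.6384*w^5 + 0.5565*w^4 + 5.515*w^3 + 7.5124*w^2 + 4.7041*w - 0.9268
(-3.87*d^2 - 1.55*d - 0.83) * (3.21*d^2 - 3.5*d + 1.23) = -12.4227*d^4 + 8.5695*d^3 - 1.9994*d^2 + 0.9985*d - 1.0209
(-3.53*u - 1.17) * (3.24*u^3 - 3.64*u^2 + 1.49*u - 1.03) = -11.4372*u^4 + 9.0584*u^3 - 1.0009*u^2 + 1.8926*u + 1.2051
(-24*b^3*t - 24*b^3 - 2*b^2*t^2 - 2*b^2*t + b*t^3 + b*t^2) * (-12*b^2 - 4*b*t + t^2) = 288*b^5*t + 288*b^5 + 120*b^4*t^2 + 120*b^4*t - 28*b^3*t^3 - 28*b^3*t^2 - 6*b^2*t^4 - 6*b^2*t^3 + b*t^5 + b*t^4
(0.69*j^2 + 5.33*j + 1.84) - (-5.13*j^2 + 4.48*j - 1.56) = 5.82*j^2 + 0.85*j + 3.4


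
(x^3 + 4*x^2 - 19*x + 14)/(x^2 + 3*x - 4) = (x^2 + 5*x - 14)/(x + 4)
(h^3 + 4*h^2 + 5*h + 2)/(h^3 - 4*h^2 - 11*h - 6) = (h + 2)/(h - 6)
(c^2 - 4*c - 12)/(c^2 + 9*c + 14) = (c - 6)/(c + 7)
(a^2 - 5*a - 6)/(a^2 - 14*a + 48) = (a + 1)/(a - 8)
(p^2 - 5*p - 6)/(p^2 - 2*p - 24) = (p + 1)/(p + 4)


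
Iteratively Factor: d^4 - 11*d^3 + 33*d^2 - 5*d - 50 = (d - 2)*(d^3 - 9*d^2 + 15*d + 25) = (d - 2)*(d + 1)*(d^2 - 10*d + 25) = (d - 5)*(d - 2)*(d + 1)*(d - 5)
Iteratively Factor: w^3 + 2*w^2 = (w)*(w^2 + 2*w) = w*(w + 2)*(w)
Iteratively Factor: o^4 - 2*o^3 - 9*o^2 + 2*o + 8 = (o + 1)*(o^3 - 3*o^2 - 6*o + 8) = (o + 1)*(o + 2)*(o^2 - 5*o + 4) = (o - 4)*(o + 1)*(o + 2)*(o - 1)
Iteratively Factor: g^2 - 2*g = (g - 2)*(g)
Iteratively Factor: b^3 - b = (b)*(b^2 - 1) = b*(b + 1)*(b - 1)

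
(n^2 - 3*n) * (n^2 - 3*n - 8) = n^4 - 6*n^3 + n^2 + 24*n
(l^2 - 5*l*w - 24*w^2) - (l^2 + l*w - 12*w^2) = -6*l*w - 12*w^2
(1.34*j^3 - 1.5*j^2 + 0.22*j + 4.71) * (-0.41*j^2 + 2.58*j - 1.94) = -0.5494*j^5 + 4.0722*j^4 - 6.5598*j^3 + 1.5465*j^2 + 11.725*j - 9.1374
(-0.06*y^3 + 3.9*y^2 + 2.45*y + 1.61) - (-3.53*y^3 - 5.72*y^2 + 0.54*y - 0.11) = 3.47*y^3 + 9.62*y^2 + 1.91*y + 1.72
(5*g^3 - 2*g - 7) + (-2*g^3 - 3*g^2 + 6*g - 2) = 3*g^3 - 3*g^2 + 4*g - 9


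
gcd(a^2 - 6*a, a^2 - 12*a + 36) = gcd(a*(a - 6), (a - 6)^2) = a - 6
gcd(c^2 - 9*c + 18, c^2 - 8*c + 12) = c - 6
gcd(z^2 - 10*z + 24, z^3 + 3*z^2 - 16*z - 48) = z - 4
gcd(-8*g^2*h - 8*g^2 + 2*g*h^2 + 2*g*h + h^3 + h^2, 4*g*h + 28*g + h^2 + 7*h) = 4*g + h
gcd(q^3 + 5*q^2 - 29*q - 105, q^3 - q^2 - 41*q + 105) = q^2 + 2*q - 35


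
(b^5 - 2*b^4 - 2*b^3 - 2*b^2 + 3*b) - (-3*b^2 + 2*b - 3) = b^5 - 2*b^4 - 2*b^3 + b^2 + b + 3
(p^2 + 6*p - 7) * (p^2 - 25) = p^4 + 6*p^3 - 32*p^2 - 150*p + 175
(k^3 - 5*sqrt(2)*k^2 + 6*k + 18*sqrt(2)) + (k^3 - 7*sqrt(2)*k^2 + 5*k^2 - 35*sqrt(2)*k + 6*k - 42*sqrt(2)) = 2*k^3 - 12*sqrt(2)*k^2 + 5*k^2 - 35*sqrt(2)*k + 12*k - 24*sqrt(2)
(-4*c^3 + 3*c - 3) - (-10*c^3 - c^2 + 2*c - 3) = 6*c^3 + c^2 + c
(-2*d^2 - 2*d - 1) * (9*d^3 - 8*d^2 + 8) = -18*d^5 - 2*d^4 + 7*d^3 - 8*d^2 - 16*d - 8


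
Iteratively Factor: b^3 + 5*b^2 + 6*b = (b)*(b^2 + 5*b + 6) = b*(b + 3)*(b + 2)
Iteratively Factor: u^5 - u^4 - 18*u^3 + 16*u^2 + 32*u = (u - 4)*(u^4 + 3*u^3 - 6*u^2 - 8*u) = (u - 4)*(u + 1)*(u^3 + 2*u^2 - 8*u) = u*(u - 4)*(u + 1)*(u^2 + 2*u - 8) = u*(u - 4)*(u + 1)*(u + 4)*(u - 2)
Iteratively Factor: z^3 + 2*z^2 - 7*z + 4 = (z - 1)*(z^2 + 3*z - 4) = (z - 1)*(z + 4)*(z - 1)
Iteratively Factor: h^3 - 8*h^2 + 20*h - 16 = (h - 2)*(h^2 - 6*h + 8) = (h - 4)*(h - 2)*(h - 2)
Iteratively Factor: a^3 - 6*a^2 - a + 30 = (a - 5)*(a^2 - a - 6) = (a - 5)*(a + 2)*(a - 3)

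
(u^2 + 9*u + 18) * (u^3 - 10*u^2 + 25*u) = u^5 - u^4 - 47*u^3 + 45*u^2 + 450*u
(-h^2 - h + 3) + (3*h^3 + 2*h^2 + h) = 3*h^3 + h^2 + 3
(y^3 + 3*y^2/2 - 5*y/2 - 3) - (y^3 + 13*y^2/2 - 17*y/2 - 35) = -5*y^2 + 6*y + 32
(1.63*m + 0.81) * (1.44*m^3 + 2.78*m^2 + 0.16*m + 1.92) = 2.3472*m^4 + 5.6978*m^3 + 2.5126*m^2 + 3.2592*m + 1.5552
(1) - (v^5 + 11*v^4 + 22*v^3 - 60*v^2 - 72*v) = -v^5 - 11*v^4 - 22*v^3 + 60*v^2 + 72*v + 1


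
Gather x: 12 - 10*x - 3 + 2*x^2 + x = 2*x^2 - 9*x + 9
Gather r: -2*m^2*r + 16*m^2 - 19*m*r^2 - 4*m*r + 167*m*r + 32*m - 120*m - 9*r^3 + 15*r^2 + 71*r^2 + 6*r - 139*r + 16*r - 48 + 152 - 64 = 16*m^2 - 88*m - 9*r^3 + r^2*(86 - 19*m) + r*(-2*m^2 + 163*m - 117) + 40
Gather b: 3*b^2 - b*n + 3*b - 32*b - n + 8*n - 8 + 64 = 3*b^2 + b*(-n - 29) + 7*n + 56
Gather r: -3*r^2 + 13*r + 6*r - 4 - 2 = -3*r^2 + 19*r - 6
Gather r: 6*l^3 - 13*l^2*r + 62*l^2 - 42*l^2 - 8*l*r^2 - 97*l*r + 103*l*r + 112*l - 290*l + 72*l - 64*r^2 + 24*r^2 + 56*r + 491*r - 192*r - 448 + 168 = 6*l^3 + 20*l^2 - 106*l + r^2*(-8*l - 40) + r*(-13*l^2 + 6*l + 355) - 280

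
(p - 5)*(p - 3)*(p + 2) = p^3 - 6*p^2 - p + 30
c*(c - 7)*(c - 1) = c^3 - 8*c^2 + 7*c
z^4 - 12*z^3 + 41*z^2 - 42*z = z*(z - 7)*(z - 3)*(z - 2)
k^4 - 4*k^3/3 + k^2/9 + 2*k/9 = k*(k - 1)*(k - 2/3)*(k + 1/3)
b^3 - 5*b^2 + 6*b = b*(b - 3)*(b - 2)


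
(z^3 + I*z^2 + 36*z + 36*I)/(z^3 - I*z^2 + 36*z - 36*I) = (z + I)/(z - I)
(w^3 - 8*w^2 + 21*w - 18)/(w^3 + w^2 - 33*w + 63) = (w - 2)/(w + 7)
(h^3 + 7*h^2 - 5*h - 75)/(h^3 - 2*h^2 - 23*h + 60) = (h + 5)/(h - 4)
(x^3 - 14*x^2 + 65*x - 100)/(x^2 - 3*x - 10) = (x^2 - 9*x + 20)/(x + 2)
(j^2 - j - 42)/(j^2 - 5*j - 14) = (j + 6)/(j + 2)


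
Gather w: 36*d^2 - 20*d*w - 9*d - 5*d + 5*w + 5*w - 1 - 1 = 36*d^2 - 14*d + w*(10 - 20*d) - 2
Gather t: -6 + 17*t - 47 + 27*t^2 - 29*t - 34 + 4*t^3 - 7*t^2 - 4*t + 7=4*t^3 + 20*t^2 - 16*t - 80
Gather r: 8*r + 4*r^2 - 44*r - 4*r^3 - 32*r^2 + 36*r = -4*r^3 - 28*r^2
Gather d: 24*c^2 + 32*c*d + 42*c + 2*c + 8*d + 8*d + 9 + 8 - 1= 24*c^2 + 44*c + d*(32*c + 16) + 16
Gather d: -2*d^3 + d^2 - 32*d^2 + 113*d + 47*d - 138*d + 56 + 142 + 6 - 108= -2*d^3 - 31*d^2 + 22*d + 96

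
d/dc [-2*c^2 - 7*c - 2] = -4*c - 7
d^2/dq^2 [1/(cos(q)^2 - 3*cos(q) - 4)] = (4*sin(q)^4 - 27*sin(q)^2 - 3*cos(q)/4 - 9*cos(3*q)/4 - 3)/(sin(q)^2 + 3*cos(q) + 3)^3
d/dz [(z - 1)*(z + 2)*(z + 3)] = 3*z^2 + 8*z + 1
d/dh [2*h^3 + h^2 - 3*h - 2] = 6*h^2 + 2*h - 3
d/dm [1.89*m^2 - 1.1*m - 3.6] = 3.78*m - 1.1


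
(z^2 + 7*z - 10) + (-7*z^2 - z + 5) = -6*z^2 + 6*z - 5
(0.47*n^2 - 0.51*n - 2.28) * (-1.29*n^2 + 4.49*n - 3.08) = -0.6063*n^4 + 2.7682*n^3 - 0.7963*n^2 - 8.6664*n + 7.0224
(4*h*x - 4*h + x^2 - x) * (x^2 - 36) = 4*h*x^3 - 4*h*x^2 - 144*h*x + 144*h + x^4 - x^3 - 36*x^2 + 36*x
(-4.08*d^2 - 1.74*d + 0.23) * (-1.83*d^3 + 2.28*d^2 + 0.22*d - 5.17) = 7.4664*d^5 - 6.1182*d^4 - 5.2857*d^3 + 21.2352*d^2 + 9.0464*d - 1.1891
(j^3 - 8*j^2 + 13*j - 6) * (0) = 0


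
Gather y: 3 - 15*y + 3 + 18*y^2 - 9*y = 18*y^2 - 24*y + 6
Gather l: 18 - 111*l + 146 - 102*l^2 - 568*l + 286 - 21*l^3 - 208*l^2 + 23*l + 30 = -21*l^3 - 310*l^2 - 656*l + 480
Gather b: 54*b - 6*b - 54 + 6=48*b - 48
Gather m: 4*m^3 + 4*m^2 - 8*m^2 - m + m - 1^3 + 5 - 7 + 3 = 4*m^3 - 4*m^2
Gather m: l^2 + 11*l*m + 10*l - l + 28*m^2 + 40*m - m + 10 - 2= l^2 + 9*l + 28*m^2 + m*(11*l + 39) + 8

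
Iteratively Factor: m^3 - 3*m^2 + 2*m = (m)*(m^2 - 3*m + 2) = m*(m - 1)*(m - 2)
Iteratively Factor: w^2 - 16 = (w + 4)*(w - 4)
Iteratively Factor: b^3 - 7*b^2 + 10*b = (b)*(b^2 - 7*b + 10) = b*(b - 5)*(b - 2)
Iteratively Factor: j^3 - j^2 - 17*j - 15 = (j + 3)*(j^2 - 4*j - 5) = (j + 1)*(j + 3)*(j - 5)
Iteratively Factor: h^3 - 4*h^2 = (h)*(h^2 - 4*h) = h*(h - 4)*(h)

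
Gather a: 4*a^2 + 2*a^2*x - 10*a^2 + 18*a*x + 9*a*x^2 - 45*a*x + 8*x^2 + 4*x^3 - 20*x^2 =a^2*(2*x - 6) + a*(9*x^2 - 27*x) + 4*x^3 - 12*x^2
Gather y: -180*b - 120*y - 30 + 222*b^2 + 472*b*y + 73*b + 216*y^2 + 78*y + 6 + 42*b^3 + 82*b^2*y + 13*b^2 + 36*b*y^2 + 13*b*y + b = 42*b^3 + 235*b^2 - 106*b + y^2*(36*b + 216) + y*(82*b^2 + 485*b - 42) - 24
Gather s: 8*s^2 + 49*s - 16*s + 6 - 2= 8*s^2 + 33*s + 4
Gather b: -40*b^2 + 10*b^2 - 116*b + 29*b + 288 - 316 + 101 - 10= -30*b^2 - 87*b + 63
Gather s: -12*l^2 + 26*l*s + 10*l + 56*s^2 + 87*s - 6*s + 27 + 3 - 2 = -12*l^2 + 10*l + 56*s^2 + s*(26*l + 81) + 28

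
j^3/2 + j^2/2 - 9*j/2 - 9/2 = (j/2 + 1/2)*(j - 3)*(j + 3)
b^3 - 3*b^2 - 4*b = b*(b - 4)*(b + 1)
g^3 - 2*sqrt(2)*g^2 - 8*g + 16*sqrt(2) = (g - 2*sqrt(2))^2*(g + 2*sqrt(2))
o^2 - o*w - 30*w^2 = (o - 6*w)*(o + 5*w)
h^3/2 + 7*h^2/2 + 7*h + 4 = (h/2 + 1)*(h + 1)*(h + 4)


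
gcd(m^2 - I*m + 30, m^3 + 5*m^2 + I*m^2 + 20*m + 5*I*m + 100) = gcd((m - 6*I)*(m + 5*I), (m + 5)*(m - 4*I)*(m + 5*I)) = m + 5*I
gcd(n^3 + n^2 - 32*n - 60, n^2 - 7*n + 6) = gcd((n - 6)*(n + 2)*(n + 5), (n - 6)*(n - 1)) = n - 6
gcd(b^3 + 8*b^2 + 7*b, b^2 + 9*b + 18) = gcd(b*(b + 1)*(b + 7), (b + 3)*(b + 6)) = 1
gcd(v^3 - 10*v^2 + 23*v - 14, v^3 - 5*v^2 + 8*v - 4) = v^2 - 3*v + 2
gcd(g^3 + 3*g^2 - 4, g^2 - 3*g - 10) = g + 2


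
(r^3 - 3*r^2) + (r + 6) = r^3 - 3*r^2 + r + 6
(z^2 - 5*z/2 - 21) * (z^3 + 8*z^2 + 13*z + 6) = z^5 + 11*z^4/2 - 28*z^3 - 389*z^2/2 - 288*z - 126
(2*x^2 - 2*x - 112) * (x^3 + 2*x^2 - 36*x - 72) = 2*x^5 + 2*x^4 - 188*x^3 - 296*x^2 + 4176*x + 8064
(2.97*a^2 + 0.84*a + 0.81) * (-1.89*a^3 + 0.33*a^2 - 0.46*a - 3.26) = -5.6133*a^5 - 0.6075*a^4 - 2.6199*a^3 - 9.8013*a^2 - 3.111*a - 2.6406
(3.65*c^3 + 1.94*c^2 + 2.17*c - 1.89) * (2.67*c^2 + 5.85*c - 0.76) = 9.7455*c^5 + 26.5323*c^4 + 14.3689*c^3 + 6.1738*c^2 - 12.7057*c + 1.4364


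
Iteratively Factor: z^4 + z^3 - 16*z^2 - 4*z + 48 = (z - 2)*(z^3 + 3*z^2 - 10*z - 24) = (z - 2)*(z + 4)*(z^2 - z - 6) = (z - 2)*(z + 2)*(z + 4)*(z - 3)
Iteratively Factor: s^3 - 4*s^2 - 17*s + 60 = (s - 3)*(s^2 - s - 20) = (s - 5)*(s - 3)*(s + 4)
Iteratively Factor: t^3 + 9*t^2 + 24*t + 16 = (t + 1)*(t^2 + 8*t + 16) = (t + 1)*(t + 4)*(t + 4)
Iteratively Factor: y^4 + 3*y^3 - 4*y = (y - 1)*(y^3 + 4*y^2 + 4*y) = (y - 1)*(y + 2)*(y^2 + 2*y) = (y - 1)*(y + 2)^2*(y)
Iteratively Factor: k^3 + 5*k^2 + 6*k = (k + 3)*(k^2 + 2*k) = (k + 2)*(k + 3)*(k)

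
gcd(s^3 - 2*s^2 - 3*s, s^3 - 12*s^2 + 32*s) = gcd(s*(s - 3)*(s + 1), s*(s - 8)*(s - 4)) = s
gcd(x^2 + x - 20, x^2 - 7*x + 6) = 1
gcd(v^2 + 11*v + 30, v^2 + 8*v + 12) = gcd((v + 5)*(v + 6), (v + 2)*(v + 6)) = v + 6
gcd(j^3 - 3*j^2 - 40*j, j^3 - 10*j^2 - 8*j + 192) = j - 8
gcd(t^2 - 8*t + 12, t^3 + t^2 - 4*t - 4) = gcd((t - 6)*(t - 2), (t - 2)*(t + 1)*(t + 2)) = t - 2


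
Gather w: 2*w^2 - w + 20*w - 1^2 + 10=2*w^2 + 19*w + 9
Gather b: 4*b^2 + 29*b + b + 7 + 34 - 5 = 4*b^2 + 30*b + 36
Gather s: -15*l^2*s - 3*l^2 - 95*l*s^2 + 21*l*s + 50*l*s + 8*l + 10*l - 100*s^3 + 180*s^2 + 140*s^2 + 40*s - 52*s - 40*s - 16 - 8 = -3*l^2 + 18*l - 100*s^3 + s^2*(320 - 95*l) + s*(-15*l^2 + 71*l - 52) - 24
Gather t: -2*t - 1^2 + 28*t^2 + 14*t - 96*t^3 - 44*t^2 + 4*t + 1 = -96*t^3 - 16*t^2 + 16*t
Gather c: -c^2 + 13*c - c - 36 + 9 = -c^2 + 12*c - 27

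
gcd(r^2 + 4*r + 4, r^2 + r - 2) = r + 2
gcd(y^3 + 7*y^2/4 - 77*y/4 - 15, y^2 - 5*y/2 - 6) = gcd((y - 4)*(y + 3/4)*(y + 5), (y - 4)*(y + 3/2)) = y - 4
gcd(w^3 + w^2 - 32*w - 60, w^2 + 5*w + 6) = w + 2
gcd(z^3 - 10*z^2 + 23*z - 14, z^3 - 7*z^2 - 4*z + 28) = z^2 - 9*z + 14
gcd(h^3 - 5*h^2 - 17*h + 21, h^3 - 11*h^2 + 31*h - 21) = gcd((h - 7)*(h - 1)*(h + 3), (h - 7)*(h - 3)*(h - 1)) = h^2 - 8*h + 7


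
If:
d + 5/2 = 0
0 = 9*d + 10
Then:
No Solution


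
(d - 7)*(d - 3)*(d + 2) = d^3 - 8*d^2 + d + 42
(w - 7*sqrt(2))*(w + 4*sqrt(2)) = w^2 - 3*sqrt(2)*w - 56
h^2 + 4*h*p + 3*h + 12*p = (h + 3)*(h + 4*p)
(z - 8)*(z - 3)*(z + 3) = z^3 - 8*z^2 - 9*z + 72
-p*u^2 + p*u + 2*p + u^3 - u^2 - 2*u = (-p + u)*(u - 2)*(u + 1)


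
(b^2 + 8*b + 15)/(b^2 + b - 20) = (b + 3)/(b - 4)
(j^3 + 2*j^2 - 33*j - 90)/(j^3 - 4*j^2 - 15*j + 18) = (j + 5)/(j - 1)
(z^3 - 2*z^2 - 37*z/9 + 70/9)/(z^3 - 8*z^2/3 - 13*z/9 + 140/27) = 3*(z + 2)/(3*z + 4)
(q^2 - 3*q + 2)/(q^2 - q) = (q - 2)/q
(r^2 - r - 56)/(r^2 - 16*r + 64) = (r + 7)/(r - 8)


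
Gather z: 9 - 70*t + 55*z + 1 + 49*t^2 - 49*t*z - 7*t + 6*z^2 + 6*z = 49*t^2 - 77*t + 6*z^2 + z*(61 - 49*t) + 10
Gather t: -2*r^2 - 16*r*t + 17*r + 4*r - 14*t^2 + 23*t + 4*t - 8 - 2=-2*r^2 + 21*r - 14*t^2 + t*(27 - 16*r) - 10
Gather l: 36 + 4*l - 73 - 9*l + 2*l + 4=-3*l - 33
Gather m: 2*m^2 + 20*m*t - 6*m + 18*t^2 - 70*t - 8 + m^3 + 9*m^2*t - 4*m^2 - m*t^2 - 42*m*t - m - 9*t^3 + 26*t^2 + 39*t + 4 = m^3 + m^2*(9*t - 2) + m*(-t^2 - 22*t - 7) - 9*t^3 + 44*t^2 - 31*t - 4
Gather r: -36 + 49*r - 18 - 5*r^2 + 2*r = -5*r^2 + 51*r - 54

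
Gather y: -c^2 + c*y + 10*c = -c^2 + c*y + 10*c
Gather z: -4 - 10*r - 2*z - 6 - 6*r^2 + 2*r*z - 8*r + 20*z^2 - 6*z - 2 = -6*r^2 - 18*r + 20*z^2 + z*(2*r - 8) - 12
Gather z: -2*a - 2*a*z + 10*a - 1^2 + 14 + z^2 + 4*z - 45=8*a + z^2 + z*(4 - 2*a) - 32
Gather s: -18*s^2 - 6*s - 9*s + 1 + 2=-18*s^2 - 15*s + 3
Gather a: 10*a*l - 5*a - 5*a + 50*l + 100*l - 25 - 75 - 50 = a*(10*l - 10) + 150*l - 150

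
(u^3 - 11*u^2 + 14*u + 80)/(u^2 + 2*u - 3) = (u^3 - 11*u^2 + 14*u + 80)/(u^2 + 2*u - 3)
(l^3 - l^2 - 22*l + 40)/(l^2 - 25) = (l^2 - 6*l + 8)/(l - 5)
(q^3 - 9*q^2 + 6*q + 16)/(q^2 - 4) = (q^2 - 7*q - 8)/(q + 2)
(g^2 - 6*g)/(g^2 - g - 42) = g*(6 - g)/(-g^2 + g + 42)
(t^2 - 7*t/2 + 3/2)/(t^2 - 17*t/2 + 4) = (t - 3)/(t - 8)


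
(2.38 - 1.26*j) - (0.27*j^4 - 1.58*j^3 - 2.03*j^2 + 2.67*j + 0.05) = -0.27*j^4 + 1.58*j^3 + 2.03*j^2 - 3.93*j + 2.33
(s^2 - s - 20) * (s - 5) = s^3 - 6*s^2 - 15*s + 100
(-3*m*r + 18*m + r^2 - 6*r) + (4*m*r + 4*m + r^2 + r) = m*r + 22*m + 2*r^2 - 5*r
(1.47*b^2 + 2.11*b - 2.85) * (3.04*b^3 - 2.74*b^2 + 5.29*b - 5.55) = 4.4688*b^5 + 2.3866*b^4 - 6.6691*b^3 + 10.8124*b^2 - 26.787*b + 15.8175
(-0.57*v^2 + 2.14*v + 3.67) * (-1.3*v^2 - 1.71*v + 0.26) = 0.741*v^4 - 1.8073*v^3 - 8.5786*v^2 - 5.7193*v + 0.9542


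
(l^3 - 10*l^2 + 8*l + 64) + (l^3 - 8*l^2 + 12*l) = 2*l^3 - 18*l^2 + 20*l + 64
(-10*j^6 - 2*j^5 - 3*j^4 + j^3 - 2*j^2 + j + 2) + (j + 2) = -10*j^6 - 2*j^5 - 3*j^4 + j^3 - 2*j^2 + 2*j + 4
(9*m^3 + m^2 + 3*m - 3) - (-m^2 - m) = 9*m^3 + 2*m^2 + 4*m - 3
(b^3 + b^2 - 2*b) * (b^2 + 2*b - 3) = b^5 + 3*b^4 - 3*b^3 - 7*b^2 + 6*b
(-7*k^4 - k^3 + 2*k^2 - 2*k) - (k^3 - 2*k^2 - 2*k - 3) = -7*k^4 - 2*k^3 + 4*k^2 + 3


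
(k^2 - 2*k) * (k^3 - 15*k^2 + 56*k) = k^5 - 17*k^4 + 86*k^3 - 112*k^2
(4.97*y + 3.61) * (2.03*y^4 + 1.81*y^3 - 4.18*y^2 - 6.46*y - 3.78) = 10.0891*y^5 + 16.324*y^4 - 14.2405*y^3 - 47.196*y^2 - 42.1072*y - 13.6458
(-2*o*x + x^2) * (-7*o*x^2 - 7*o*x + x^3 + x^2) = 14*o^2*x^3 + 14*o^2*x^2 - 9*o*x^4 - 9*o*x^3 + x^5 + x^4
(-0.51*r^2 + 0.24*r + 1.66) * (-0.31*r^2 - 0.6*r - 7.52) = 0.1581*r^4 + 0.2316*r^3 + 3.1766*r^2 - 2.8008*r - 12.4832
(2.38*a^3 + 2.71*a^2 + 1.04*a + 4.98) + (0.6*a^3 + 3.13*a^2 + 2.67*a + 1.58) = 2.98*a^3 + 5.84*a^2 + 3.71*a + 6.56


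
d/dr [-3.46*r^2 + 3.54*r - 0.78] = 3.54 - 6.92*r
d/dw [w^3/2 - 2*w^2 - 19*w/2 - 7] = 3*w^2/2 - 4*w - 19/2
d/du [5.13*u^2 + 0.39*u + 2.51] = 10.26*u + 0.39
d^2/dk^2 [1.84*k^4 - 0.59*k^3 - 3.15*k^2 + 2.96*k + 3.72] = 22.08*k^2 - 3.54*k - 6.3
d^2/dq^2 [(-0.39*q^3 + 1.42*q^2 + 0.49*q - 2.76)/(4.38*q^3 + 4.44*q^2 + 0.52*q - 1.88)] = (69.6525120000001*q^6 + 61.7317200000001*q^5 - 636.154704*q^4 - 691.27992*q^3 - 242.350272*q^2 - 158.32512*q - 36.573408)/(84.027672*q^9 + 255.536208*q^8 + 288.964368*q^7 + 40.003632*q^6 - 185.058144*q^5 - 133.274304*q^4 + 20.53936*q^3 + 45.553152*q^2 + 5.513664*q - 6.644672)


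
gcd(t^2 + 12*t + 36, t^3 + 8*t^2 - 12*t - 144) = t^2 + 12*t + 36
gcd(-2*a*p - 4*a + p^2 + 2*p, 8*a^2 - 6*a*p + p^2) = -2*a + p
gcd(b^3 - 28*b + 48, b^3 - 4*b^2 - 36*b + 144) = b^2 + 2*b - 24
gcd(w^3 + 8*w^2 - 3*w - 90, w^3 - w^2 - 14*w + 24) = w - 3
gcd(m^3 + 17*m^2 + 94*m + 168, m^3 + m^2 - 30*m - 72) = m + 4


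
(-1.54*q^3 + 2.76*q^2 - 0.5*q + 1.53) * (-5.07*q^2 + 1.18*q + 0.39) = 7.8078*q^5 - 15.8104*q^4 + 5.1912*q^3 - 7.2707*q^2 + 1.6104*q + 0.5967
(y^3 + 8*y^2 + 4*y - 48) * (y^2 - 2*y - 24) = y^5 + 6*y^4 - 36*y^3 - 248*y^2 + 1152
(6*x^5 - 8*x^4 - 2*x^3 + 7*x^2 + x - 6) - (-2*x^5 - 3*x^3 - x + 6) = 8*x^5 - 8*x^4 + x^3 + 7*x^2 + 2*x - 12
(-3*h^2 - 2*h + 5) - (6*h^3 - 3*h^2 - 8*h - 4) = -6*h^3 + 6*h + 9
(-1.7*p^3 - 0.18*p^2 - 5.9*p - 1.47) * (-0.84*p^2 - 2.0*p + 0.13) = 1.428*p^5 + 3.5512*p^4 + 5.095*p^3 + 13.0114*p^2 + 2.173*p - 0.1911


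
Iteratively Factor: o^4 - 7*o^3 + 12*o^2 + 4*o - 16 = (o - 2)*(o^3 - 5*o^2 + 2*o + 8) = (o - 2)^2*(o^2 - 3*o - 4) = (o - 4)*(o - 2)^2*(o + 1)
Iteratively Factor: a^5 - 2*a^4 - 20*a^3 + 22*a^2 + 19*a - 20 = (a - 1)*(a^4 - a^3 - 21*a^2 + a + 20) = (a - 5)*(a - 1)*(a^3 + 4*a^2 - a - 4) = (a - 5)*(a - 1)^2*(a^2 + 5*a + 4) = (a - 5)*(a - 1)^2*(a + 4)*(a + 1)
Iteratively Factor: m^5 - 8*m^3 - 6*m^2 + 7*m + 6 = (m + 2)*(m^4 - 2*m^3 - 4*m^2 + 2*m + 3) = (m + 1)*(m + 2)*(m^3 - 3*m^2 - m + 3) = (m + 1)^2*(m + 2)*(m^2 - 4*m + 3) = (m - 3)*(m + 1)^2*(m + 2)*(m - 1)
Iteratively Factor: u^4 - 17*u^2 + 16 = (u - 1)*(u^3 + u^2 - 16*u - 16) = (u - 1)*(u + 4)*(u^2 - 3*u - 4) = (u - 1)*(u + 1)*(u + 4)*(u - 4)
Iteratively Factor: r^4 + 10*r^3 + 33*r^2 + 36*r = (r + 3)*(r^3 + 7*r^2 + 12*r) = (r + 3)*(r + 4)*(r^2 + 3*r) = (r + 3)^2*(r + 4)*(r)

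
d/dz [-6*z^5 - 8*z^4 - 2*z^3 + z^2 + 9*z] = -30*z^4 - 32*z^3 - 6*z^2 + 2*z + 9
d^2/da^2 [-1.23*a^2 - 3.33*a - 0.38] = -2.46000000000000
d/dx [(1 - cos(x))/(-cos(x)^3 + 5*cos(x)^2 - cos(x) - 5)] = 32*(cos(x)^3 - 4*cos(x)^2 + 5*cos(x) - 3)*sin(x)/(20*sin(x)^2 + 7*cos(x) + cos(3*x))^2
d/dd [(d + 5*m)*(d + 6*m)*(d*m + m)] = m*(3*d^2 + 22*d*m + 2*d + 30*m^2 + 11*m)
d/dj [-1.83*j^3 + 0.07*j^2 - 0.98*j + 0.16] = -5.49*j^2 + 0.14*j - 0.98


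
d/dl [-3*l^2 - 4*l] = -6*l - 4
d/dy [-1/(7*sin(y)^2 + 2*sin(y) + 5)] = 2*(7*sin(y) + 1)*cos(y)/(7*sin(y)^2 + 2*sin(y) + 5)^2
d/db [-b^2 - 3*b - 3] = -2*b - 3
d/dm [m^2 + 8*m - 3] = 2*m + 8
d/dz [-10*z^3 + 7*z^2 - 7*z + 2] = -30*z^2 + 14*z - 7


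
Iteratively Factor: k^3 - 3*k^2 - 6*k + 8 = (k - 4)*(k^2 + k - 2) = (k - 4)*(k - 1)*(k + 2)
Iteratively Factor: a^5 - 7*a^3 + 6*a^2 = (a)*(a^4 - 7*a^2 + 6*a) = a^2*(a^3 - 7*a + 6) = a^2*(a - 1)*(a^2 + a - 6) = a^2*(a - 2)*(a - 1)*(a + 3)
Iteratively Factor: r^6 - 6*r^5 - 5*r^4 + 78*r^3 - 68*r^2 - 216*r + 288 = (r - 2)*(r^5 - 4*r^4 - 13*r^3 + 52*r^2 + 36*r - 144) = (r - 3)*(r - 2)*(r^4 - r^3 - 16*r^2 + 4*r + 48) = (r - 3)*(r - 2)*(r + 3)*(r^3 - 4*r^2 - 4*r + 16) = (r - 3)*(r - 2)*(r + 2)*(r + 3)*(r^2 - 6*r + 8) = (r - 3)*(r - 2)^2*(r + 2)*(r + 3)*(r - 4)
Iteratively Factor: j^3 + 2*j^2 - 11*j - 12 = (j + 1)*(j^2 + j - 12) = (j + 1)*(j + 4)*(j - 3)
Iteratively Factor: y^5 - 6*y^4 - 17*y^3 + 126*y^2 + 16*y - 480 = (y - 3)*(y^4 - 3*y^3 - 26*y^2 + 48*y + 160) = (y - 3)*(y + 2)*(y^3 - 5*y^2 - 16*y + 80) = (y - 3)*(y + 2)*(y + 4)*(y^2 - 9*y + 20) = (y - 4)*(y - 3)*(y + 2)*(y + 4)*(y - 5)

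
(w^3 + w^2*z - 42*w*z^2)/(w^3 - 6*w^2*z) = (w + 7*z)/w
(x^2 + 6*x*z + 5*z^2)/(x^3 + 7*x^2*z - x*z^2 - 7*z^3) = (x + 5*z)/(x^2 + 6*x*z - 7*z^2)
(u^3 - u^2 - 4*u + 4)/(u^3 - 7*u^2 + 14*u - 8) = (u + 2)/(u - 4)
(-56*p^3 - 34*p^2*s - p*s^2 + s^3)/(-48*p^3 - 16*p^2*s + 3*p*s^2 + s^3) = (14*p^2 + 5*p*s - s^2)/(12*p^2 + p*s - s^2)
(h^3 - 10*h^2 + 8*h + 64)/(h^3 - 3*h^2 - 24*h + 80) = (h^2 - 6*h - 16)/(h^2 + h - 20)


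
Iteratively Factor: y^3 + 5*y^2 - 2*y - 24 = (y + 4)*(y^2 + y - 6) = (y + 3)*(y + 4)*(y - 2)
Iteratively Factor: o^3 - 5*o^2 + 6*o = (o - 2)*(o^2 - 3*o) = o*(o - 2)*(o - 3)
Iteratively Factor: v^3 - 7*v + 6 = (v - 2)*(v^2 + 2*v - 3) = (v - 2)*(v - 1)*(v + 3)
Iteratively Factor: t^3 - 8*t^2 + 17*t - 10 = (t - 1)*(t^2 - 7*t + 10) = (t - 2)*(t - 1)*(t - 5)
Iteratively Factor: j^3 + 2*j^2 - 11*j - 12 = (j - 3)*(j^2 + 5*j + 4) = (j - 3)*(j + 4)*(j + 1)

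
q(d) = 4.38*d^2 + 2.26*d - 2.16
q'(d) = 8.76*d + 2.26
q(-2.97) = 29.76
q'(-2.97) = -23.76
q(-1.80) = 7.96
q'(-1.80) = -13.51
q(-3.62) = 47.06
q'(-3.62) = -29.45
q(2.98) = 43.47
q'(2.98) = 28.36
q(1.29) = 8.04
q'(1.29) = 13.56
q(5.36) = 135.79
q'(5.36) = 49.21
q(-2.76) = 24.97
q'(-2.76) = -21.92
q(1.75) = 15.21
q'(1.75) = 17.59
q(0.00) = -2.16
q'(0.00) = 2.26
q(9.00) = 372.96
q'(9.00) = 81.10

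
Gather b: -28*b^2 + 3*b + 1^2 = -28*b^2 + 3*b + 1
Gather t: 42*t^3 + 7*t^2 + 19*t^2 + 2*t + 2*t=42*t^3 + 26*t^2 + 4*t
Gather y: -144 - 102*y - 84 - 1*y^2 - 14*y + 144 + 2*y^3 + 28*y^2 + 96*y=2*y^3 + 27*y^2 - 20*y - 84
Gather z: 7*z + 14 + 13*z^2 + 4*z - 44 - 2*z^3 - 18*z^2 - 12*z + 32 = -2*z^3 - 5*z^2 - z + 2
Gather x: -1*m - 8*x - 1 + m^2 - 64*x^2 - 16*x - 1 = m^2 - m - 64*x^2 - 24*x - 2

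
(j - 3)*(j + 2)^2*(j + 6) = j^4 + 7*j^3 - 2*j^2 - 60*j - 72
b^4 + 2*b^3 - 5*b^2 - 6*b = b*(b - 2)*(b + 1)*(b + 3)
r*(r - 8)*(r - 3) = r^3 - 11*r^2 + 24*r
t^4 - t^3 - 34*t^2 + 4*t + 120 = (t - 6)*(t - 2)*(t + 2)*(t + 5)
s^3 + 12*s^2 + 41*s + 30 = (s + 1)*(s + 5)*(s + 6)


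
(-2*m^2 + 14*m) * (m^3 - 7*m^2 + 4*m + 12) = -2*m^5 + 28*m^4 - 106*m^3 + 32*m^2 + 168*m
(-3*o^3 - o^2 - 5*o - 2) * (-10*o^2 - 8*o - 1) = 30*o^5 + 34*o^4 + 61*o^3 + 61*o^2 + 21*o + 2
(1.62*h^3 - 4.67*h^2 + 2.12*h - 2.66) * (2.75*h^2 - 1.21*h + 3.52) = 4.455*h^5 - 14.8027*h^4 + 17.1831*h^3 - 26.3186*h^2 + 10.681*h - 9.3632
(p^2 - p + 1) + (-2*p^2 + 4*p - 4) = -p^2 + 3*p - 3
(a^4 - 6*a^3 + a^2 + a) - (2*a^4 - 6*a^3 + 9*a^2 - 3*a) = -a^4 - 8*a^2 + 4*a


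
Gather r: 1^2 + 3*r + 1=3*r + 2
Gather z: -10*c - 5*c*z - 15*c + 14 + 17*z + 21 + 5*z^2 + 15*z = -25*c + 5*z^2 + z*(32 - 5*c) + 35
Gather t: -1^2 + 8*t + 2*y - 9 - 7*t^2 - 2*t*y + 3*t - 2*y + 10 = -7*t^2 + t*(11 - 2*y)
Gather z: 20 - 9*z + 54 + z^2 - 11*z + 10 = z^2 - 20*z + 84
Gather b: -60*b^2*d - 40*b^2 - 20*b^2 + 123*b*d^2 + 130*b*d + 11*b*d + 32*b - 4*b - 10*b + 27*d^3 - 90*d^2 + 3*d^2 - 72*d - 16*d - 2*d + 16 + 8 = b^2*(-60*d - 60) + b*(123*d^2 + 141*d + 18) + 27*d^3 - 87*d^2 - 90*d + 24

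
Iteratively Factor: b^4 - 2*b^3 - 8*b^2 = (b)*(b^3 - 2*b^2 - 8*b) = b*(b - 4)*(b^2 + 2*b) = b^2*(b - 4)*(b + 2)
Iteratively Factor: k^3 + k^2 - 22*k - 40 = (k - 5)*(k^2 + 6*k + 8) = (k - 5)*(k + 2)*(k + 4)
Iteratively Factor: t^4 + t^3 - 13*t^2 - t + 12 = (t - 1)*(t^3 + 2*t^2 - 11*t - 12) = (t - 1)*(t + 1)*(t^2 + t - 12) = (t - 1)*(t + 1)*(t + 4)*(t - 3)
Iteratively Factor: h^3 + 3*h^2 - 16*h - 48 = (h - 4)*(h^2 + 7*h + 12) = (h - 4)*(h + 4)*(h + 3)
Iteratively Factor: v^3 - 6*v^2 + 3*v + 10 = (v - 2)*(v^2 - 4*v - 5) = (v - 2)*(v + 1)*(v - 5)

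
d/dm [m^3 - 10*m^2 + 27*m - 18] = 3*m^2 - 20*m + 27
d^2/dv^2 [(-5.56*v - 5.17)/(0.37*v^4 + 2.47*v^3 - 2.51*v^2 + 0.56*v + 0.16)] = (-9.133968*v^7 - 95.456004*v^6 - 314.290482*v^5 - 78.3408300000001*v^4 + 460.4614*v^3 - 208.295454*v^2 + 42.46344*v - 6.398816)/(0.050653*v^12 + 1.014429*v^11 + 5.741142*v^10 + 1.535881*v^9 - 35.81025*v^8 + 54.690165*v^7 - 34.259267*v^6 + 7.155144*v^5 + 2.018928*v^4 - 0.984064*v^3 - 0.04224*v^2 + 0.043008*v + 0.004096)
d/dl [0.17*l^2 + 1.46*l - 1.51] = 0.34*l + 1.46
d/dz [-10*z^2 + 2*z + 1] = 2 - 20*z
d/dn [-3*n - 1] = -3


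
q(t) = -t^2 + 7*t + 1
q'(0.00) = 7.00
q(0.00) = 1.00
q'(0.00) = 7.00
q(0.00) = 1.00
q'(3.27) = 0.46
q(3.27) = 13.20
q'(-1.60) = 10.20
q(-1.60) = -12.76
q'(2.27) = 2.46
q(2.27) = 11.74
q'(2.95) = 1.10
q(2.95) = 12.95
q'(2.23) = 2.54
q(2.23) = 11.64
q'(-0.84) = 8.68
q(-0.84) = -5.59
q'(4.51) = -2.02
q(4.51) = 12.23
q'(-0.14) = 7.28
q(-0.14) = 0.00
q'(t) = 7 - 2*t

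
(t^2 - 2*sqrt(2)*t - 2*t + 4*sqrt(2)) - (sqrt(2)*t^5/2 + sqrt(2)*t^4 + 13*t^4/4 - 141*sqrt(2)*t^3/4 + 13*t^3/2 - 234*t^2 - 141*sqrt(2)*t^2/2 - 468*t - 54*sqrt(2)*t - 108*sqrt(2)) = -sqrt(2)*t^5/2 - 13*t^4/4 - sqrt(2)*t^4 - 13*t^3/2 + 141*sqrt(2)*t^3/4 + 141*sqrt(2)*t^2/2 + 235*t^2 + 52*sqrt(2)*t + 466*t + 112*sqrt(2)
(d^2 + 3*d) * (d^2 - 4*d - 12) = d^4 - d^3 - 24*d^2 - 36*d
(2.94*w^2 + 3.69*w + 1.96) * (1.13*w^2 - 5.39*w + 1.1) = 3.3222*w^4 - 11.6769*w^3 - 14.4403*w^2 - 6.5054*w + 2.156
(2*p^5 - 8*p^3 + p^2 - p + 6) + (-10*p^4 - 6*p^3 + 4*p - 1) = 2*p^5 - 10*p^4 - 14*p^3 + p^2 + 3*p + 5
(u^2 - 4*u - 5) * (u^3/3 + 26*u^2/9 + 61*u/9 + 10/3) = u^5/3 + 14*u^4/9 - 58*u^3/9 - 344*u^2/9 - 425*u/9 - 50/3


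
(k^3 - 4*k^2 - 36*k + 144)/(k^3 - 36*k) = (k - 4)/k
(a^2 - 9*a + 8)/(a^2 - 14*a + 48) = (a - 1)/(a - 6)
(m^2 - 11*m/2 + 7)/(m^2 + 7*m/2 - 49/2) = (m - 2)/(m + 7)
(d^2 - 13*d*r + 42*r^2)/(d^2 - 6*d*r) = (d - 7*r)/d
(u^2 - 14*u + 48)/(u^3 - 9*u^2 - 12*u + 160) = (u - 6)/(u^2 - u - 20)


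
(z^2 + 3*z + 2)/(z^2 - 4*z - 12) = (z + 1)/(z - 6)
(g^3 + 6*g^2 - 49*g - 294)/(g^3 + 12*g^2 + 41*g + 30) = (g^2 - 49)/(g^2 + 6*g + 5)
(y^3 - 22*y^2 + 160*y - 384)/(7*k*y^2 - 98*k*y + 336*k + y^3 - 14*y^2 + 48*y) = (y - 8)/(7*k + y)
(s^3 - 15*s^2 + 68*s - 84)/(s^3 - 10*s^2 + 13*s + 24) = (s^3 - 15*s^2 + 68*s - 84)/(s^3 - 10*s^2 + 13*s + 24)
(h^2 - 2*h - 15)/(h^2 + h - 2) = (h^2 - 2*h - 15)/(h^2 + h - 2)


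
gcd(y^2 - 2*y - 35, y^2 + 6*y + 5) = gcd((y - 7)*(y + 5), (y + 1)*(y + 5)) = y + 5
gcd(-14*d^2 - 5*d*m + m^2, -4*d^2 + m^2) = 2*d + m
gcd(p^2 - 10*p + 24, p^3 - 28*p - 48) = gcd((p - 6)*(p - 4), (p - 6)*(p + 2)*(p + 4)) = p - 6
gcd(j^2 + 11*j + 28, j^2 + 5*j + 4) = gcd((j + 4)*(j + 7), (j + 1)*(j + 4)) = j + 4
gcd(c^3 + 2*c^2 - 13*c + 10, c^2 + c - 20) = c + 5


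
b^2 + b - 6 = (b - 2)*(b + 3)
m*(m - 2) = m^2 - 2*m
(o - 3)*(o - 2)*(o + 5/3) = o^3 - 10*o^2/3 - 7*o/3 + 10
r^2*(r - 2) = r^3 - 2*r^2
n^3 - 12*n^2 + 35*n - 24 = (n - 8)*(n - 3)*(n - 1)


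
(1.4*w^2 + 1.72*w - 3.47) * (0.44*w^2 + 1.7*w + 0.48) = 0.616*w^4 + 3.1368*w^3 + 2.0692*w^2 - 5.0734*w - 1.6656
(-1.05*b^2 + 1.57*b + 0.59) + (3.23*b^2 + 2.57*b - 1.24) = 2.18*b^2 + 4.14*b - 0.65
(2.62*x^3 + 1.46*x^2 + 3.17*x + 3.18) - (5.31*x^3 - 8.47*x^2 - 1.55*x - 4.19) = -2.69*x^3 + 9.93*x^2 + 4.72*x + 7.37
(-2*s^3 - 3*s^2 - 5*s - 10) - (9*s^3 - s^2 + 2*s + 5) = -11*s^3 - 2*s^2 - 7*s - 15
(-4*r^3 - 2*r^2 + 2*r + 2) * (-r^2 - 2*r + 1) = 4*r^5 + 10*r^4 - 2*r^3 - 8*r^2 - 2*r + 2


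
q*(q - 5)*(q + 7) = q^3 + 2*q^2 - 35*q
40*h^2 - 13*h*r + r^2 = (-8*h + r)*(-5*h + r)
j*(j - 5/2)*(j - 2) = j^3 - 9*j^2/2 + 5*j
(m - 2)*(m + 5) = m^2 + 3*m - 10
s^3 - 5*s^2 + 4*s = s*(s - 4)*(s - 1)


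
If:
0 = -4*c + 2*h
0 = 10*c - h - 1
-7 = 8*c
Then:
No Solution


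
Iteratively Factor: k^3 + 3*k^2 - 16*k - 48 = (k - 4)*(k^2 + 7*k + 12) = (k - 4)*(k + 3)*(k + 4)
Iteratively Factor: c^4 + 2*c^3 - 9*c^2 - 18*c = (c + 2)*(c^3 - 9*c) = (c - 3)*(c + 2)*(c^2 + 3*c) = (c - 3)*(c + 2)*(c + 3)*(c)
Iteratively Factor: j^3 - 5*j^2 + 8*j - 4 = (j - 1)*(j^2 - 4*j + 4) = (j - 2)*(j - 1)*(j - 2)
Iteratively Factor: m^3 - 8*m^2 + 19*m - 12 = (m - 3)*(m^2 - 5*m + 4) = (m - 3)*(m - 1)*(m - 4)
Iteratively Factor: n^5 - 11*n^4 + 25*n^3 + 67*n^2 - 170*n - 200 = (n - 4)*(n^4 - 7*n^3 - 3*n^2 + 55*n + 50) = (n - 4)*(n + 1)*(n^3 - 8*n^2 + 5*n + 50) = (n - 5)*(n - 4)*(n + 1)*(n^2 - 3*n - 10) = (n - 5)*(n - 4)*(n + 1)*(n + 2)*(n - 5)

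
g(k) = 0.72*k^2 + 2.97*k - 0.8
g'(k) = 1.44*k + 2.97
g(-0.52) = -2.15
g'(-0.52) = 2.22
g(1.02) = 2.98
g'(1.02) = 4.44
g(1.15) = 3.57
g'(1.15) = 4.63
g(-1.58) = -3.70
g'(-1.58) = 0.69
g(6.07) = 43.76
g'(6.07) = 11.71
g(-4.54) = 0.56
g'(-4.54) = -3.57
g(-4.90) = 1.93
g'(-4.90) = -4.09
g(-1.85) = -3.83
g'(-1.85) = 0.31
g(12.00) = 138.52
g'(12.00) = 20.25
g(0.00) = -0.80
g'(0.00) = 2.97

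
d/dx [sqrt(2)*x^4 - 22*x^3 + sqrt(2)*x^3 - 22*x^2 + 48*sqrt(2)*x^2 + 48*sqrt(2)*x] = 4*sqrt(2)*x^3 - 66*x^2 + 3*sqrt(2)*x^2 - 44*x + 96*sqrt(2)*x + 48*sqrt(2)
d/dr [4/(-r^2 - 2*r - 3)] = 8*(r + 1)/(r^2 + 2*r + 3)^2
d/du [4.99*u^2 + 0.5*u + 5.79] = 9.98*u + 0.5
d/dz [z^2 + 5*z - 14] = 2*z + 5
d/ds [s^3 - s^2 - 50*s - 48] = 3*s^2 - 2*s - 50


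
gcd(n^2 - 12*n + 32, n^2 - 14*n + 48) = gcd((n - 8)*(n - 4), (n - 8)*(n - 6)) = n - 8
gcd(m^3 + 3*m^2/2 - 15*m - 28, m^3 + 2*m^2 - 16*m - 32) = m^2 - 2*m - 8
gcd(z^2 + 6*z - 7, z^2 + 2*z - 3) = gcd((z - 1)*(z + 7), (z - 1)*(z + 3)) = z - 1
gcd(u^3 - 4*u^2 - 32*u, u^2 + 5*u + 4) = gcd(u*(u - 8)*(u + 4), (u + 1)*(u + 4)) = u + 4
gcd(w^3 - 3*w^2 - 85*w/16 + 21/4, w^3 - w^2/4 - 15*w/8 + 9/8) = w - 3/4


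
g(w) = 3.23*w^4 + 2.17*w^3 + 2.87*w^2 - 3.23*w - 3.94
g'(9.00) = 9994.42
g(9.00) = 22973.42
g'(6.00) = 3056.29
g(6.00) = 4734.80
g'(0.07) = -2.79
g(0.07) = -4.15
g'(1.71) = 90.22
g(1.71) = 37.40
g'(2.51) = 256.50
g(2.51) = 168.55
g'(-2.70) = -225.57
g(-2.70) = 154.65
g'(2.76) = 333.84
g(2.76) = 242.06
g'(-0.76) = -9.50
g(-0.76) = 0.30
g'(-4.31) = -941.45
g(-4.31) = 1004.14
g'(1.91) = 121.51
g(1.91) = 58.47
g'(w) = 12.92*w^3 + 6.51*w^2 + 5.74*w - 3.23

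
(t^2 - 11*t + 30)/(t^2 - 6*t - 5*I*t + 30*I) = (t - 5)/(t - 5*I)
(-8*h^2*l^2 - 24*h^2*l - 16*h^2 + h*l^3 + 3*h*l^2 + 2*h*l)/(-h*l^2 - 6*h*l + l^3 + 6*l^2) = h*(8*h*l^2 + 24*h*l + 16*h - l^3 - 3*l^2 - 2*l)/(l*(h*l + 6*h - l^2 - 6*l))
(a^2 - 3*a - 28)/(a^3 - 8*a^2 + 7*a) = (a + 4)/(a*(a - 1))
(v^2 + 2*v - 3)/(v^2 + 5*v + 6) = (v - 1)/(v + 2)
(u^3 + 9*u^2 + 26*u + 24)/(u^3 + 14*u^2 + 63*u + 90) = (u^2 + 6*u + 8)/(u^2 + 11*u + 30)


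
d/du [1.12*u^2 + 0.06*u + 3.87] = 2.24*u + 0.06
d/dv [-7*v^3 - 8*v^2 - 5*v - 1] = -21*v^2 - 16*v - 5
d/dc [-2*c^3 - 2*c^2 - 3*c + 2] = -6*c^2 - 4*c - 3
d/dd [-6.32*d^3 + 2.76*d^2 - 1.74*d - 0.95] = -18.96*d^2 + 5.52*d - 1.74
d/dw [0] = 0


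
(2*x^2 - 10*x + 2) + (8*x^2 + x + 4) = 10*x^2 - 9*x + 6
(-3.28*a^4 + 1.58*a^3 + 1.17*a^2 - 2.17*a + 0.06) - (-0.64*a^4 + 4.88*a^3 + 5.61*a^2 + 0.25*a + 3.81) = -2.64*a^4 - 3.3*a^3 - 4.44*a^2 - 2.42*a - 3.75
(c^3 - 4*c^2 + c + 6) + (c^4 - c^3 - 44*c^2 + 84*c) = c^4 - 48*c^2 + 85*c + 6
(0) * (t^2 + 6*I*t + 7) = 0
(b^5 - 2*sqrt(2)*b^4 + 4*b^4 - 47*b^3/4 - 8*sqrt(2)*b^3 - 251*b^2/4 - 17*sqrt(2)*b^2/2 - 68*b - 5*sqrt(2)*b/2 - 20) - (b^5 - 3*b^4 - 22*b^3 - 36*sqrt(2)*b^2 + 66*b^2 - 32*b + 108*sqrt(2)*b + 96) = -2*sqrt(2)*b^4 + 7*b^4 - 8*sqrt(2)*b^3 + 41*b^3/4 - 515*b^2/4 + 55*sqrt(2)*b^2/2 - 221*sqrt(2)*b/2 - 36*b - 116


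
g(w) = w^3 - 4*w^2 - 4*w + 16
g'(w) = 3*w^2 - 8*w - 4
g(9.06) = 395.10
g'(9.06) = 169.77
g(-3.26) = -48.12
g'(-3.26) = 53.96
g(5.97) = 62.33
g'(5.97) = 55.16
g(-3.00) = -35.00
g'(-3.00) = 47.00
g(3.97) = -0.35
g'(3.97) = 11.52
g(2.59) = -3.82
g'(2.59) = -4.60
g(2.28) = -2.06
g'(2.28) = -6.64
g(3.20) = -4.99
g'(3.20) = 1.12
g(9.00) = 385.00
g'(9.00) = 167.00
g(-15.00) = -4199.00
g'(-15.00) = 791.00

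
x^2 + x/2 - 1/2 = (x - 1/2)*(x + 1)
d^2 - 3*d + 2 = (d - 2)*(d - 1)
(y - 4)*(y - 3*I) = y^2 - 4*y - 3*I*y + 12*I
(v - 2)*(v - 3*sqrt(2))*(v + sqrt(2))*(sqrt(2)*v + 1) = sqrt(2)*v^4 - 3*v^3 - 2*sqrt(2)*v^3 - 8*sqrt(2)*v^2 + 6*v^2 - 6*v + 16*sqrt(2)*v + 12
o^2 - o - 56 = (o - 8)*(o + 7)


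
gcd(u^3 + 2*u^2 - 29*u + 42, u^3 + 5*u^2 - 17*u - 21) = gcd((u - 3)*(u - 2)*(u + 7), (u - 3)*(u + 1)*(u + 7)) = u^2 + 4*u - 21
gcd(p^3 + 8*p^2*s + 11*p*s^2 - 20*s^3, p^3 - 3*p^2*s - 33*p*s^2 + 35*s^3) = p^2 + 4*p*s - 5*s^2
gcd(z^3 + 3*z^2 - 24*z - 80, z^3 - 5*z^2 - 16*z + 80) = z^2 - z - 20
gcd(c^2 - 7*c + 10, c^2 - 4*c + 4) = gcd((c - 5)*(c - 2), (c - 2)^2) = c - 2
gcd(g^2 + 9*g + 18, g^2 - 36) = g + 6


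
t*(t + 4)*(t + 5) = t^3 + 9*t^2 + 20*t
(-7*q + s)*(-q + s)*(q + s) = 7*q^3 - q^2*s - 7*q*s^2 + s^3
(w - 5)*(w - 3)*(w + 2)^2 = w^4 - 4*w^3 - 13*w^2 + 28*w + 60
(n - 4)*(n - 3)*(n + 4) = n^3 - 3*n^2 - 16*n + 48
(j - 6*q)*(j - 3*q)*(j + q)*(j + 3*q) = j^4 - 5*j^3*q - 15*j^2*q^2 + 45*j*q^3 + 54*q^4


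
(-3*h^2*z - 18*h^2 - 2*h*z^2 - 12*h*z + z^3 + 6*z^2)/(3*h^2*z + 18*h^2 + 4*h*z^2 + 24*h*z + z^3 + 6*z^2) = (-3*h + z)/(3*h + z)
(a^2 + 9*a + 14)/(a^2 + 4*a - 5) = (a^2 + 9*a + 14)/(a^2 + 4*a - 5)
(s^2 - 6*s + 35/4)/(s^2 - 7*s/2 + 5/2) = (s - 7/2)/(s - 1)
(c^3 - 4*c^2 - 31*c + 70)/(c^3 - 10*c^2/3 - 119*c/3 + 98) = 3*(c^2 + 3*c - 10)/(3*c^2 + 11*c - 42)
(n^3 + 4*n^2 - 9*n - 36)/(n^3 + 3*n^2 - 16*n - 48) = (n - 3)/(n - 4)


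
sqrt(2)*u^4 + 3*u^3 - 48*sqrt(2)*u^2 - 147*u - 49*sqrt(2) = (u - 7)*(u + 7)*(u + sqrt(2))*(sqrt(2)*u + 1)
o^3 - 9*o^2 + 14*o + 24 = (o - 6)*(o - 4)*(o + 1)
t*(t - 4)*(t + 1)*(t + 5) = t^4 + 2*t^3 - 19*t^2 - 20*t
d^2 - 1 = (d - 1)*(d + 1)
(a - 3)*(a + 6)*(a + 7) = a^3 + 10*a^2 + 3*a - 126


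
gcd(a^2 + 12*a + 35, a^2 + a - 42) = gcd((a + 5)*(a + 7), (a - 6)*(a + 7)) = a + 7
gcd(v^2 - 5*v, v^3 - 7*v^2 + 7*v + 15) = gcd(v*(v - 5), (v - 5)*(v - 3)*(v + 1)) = v - 5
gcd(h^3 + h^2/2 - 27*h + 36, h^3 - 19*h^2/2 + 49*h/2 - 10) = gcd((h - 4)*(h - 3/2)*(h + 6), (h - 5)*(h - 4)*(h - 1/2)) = h - 4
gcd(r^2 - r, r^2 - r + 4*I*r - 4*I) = r - 1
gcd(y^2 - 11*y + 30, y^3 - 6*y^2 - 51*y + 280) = y - 5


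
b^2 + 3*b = b*(b + 3)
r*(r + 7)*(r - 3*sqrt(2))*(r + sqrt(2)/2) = r^4 - 5*sqrt(2)*r^3/2 + 7*r^3 - 35*sqrt(2)*r^2/2 - 3*r^2 - 21*r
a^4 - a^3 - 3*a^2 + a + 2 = (a - 2)*(a - 1)*(a + 1)^2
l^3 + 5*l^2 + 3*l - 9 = (l - 1)*(l + 3)^2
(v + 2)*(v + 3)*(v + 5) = v^3 + 10*v^2 + 31*v + 30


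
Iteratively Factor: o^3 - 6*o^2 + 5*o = (o - 1)*(o^2 - 5*o) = (o - 5)*(o - 1)*(o)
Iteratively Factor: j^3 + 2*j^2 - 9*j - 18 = (j - 3)*(j^2 + 5*j + 6) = (j - 3)*(j + 2)*(j + 3)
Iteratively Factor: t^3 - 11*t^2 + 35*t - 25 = (t - 5)*(t^2 - 6*t + 5) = (t - 5)*(t - 1)*(t - 5)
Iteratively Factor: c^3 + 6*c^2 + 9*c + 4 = (c + 1)*(c^2 + 5*c + 4) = (c + 1)*(c + 4)*(c + 1)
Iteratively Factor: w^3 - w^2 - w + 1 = (w - 1)*(w^2 - 1) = (w - 1)^2*(w + 1)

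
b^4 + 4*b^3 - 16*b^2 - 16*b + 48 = (b - 2)^2*(b + 2)*(b + 6)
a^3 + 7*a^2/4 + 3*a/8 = a*(a + 1/4)*(a + 3/2)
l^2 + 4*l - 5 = (l - 1)*(l + 5)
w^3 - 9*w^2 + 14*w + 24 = (w - 6)*(w - 4)*(w + 1)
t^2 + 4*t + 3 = (t + 1)*(t + 3)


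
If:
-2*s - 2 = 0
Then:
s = -1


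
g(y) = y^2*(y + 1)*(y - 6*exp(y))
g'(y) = y^2*(1 - 6*exp(y))*(y + 1) + y^2*(y - 6*exp(y)) + 2*y*(y + 1)*(y - 6*exp(y)) = y*(-6*y^2*exp(y) + 4*y^2 - 24*y*exp(y) + 3*y - 12*exp(y))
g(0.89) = -20.54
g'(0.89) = -77.40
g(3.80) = -18326.59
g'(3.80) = -31984.27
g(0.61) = -6.25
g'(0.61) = -30.39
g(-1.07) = 0.25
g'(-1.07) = -3.97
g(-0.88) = -0.31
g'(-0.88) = -2.04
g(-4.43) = 303.01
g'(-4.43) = -287.64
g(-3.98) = 193.17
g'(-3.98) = -203.80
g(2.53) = -1644.73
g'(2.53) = -3445.40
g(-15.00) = 47250.01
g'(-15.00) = -12825.00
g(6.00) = -608472.34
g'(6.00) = -899481.07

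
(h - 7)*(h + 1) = h^2 - 6*h - 7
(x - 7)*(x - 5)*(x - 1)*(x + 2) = x^4 - 11*x^3 + 21*x^2 + 59*x - 70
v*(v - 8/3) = v^2 - 8*v/3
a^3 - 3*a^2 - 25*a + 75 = (a - 5)*(a - 3)*(a + 5)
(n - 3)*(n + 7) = n^2 + 4*n - 21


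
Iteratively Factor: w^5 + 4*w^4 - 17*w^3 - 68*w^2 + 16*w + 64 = (w - 1)*(w^4 + 5*w^3 - 12*w^2 - 80*w - 64) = (w - 4)*(w - 1)*(w^3 + 9*w^2 + 24*w + 16) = (w - 4)*(w - 1)*(w + 4)*(w^2 + 5*w + 4) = (w - 4)*(w - 1)*(w + 1)*(w + 4)*(w + 4)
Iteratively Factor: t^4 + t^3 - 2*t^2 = (t)*(t^3 + t^2 - 2*t) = t*(t + 2)*(t^2 - t) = t^2*(t + 2)*(t - 1)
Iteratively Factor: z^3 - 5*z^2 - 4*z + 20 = (z + 2)*(z^2 - 7*z + 10) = (z - 5)*(z + 2)*(z - 2)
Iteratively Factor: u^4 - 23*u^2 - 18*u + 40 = (u + 2)*(u^3 - 2*u^2 - 19*u + 20) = (u - 1)*(u + 2)*(u^2 - u - 20) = (u - 1)*(u + 2)*(u + 4)*(u - 5)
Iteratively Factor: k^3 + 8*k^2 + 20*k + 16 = (k + 4)*(k^2 + 4*k + 4) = (k + 2)*(k + 4)*(k + 2)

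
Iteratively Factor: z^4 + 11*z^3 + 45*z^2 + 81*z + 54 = (z + 3)*(z^3 + 8*z^2 + 21*z + 18) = (z + 2)*(z + 3)*(z^2 + 6*z + 9) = (z + 2)*(z + 3)^2*(z + 3)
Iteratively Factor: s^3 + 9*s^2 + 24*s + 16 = (s + 1)*(s^2 + 8*s + 16) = (s + 1)*(s + 4)*(s + 4)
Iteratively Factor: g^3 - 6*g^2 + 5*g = (g - 1)*(g^2 - 5*g) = g*(g - 1)*(g - 5)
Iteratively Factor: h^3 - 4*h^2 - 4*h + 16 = (h - 4)*(h^2 - 4) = (h - 4)*(h + 2)*(h - 2)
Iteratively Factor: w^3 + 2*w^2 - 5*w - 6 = (w + 3)*(w^2 - w - 2) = (w + 1)*(w + 3)*(w - 2)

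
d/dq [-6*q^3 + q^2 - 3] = 2*q*(1 - 9*q)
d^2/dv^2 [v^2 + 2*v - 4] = 2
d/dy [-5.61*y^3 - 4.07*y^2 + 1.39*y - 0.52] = -16.83*y^2 - 8.14*y + 1.39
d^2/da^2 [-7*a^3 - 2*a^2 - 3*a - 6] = -42*a - 4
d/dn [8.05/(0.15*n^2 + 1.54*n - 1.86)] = (-2.415*n - 12.397)/(0.15*n^2 + 1.54*n - 1.86)^2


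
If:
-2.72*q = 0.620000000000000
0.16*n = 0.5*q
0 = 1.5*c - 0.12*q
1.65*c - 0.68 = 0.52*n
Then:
No Solution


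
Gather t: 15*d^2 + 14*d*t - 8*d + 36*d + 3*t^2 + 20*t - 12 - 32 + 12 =15*d^2 + 28*d + 3*t^2 + t*(14*d + 20) - 32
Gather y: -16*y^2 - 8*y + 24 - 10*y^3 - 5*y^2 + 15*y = -10*y^3 - 21*y^2 + 7*y + 24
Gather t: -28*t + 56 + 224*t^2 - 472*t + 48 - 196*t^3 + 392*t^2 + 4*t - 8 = -196*t^3 + 616*t^2 - 496*t + 96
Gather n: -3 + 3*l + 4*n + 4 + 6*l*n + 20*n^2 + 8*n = 3*l + 20*n^2 + n*(6*l + 12) + 1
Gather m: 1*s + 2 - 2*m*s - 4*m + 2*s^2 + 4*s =m*(-2*s - 4) + 2*s^2 + 5*s + 2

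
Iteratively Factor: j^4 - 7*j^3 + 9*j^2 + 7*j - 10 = (j - 2)*(j^3 - 5*j^2 - j + 5) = (j - 2)*(j + 1)*(j^2 - 6*j + 5) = (j - 2)*(j - 1)*(j + 1)*(j - 5)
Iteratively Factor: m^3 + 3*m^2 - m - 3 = (m + 1)*(m^2 + 2*m - 3) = (m + 1)*(m + 3)*(m - 1)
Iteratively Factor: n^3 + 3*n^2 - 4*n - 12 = (n - 2)*(n^2 + 5*n + 6) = (n - 2)*(n + 2)*(n + 3)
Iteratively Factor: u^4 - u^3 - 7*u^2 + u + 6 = (u - 3)*(u^3 + 2*u^2 - u - 2) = (u - 3)*(u + 2)*(u^2 - 1) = (u - 3)*(u + 1)*(u + 2)*(u - 1)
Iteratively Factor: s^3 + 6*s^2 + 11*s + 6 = (s + 1)*(s^2 + 5*s + 6) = (s + 1)*(s + 2)*(s + 3)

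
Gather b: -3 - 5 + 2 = -6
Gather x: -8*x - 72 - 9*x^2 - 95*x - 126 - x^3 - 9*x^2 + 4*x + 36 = -x^3 - 18*x^2 - 99*x - 162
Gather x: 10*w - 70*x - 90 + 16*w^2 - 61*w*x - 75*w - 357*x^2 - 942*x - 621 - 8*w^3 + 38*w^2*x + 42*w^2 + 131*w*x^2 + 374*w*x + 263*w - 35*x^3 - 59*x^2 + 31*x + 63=-8*w^3 + 58*w^2 + 198*w - 35*x^3 + x^2*(131*w - 416) + x*(38*w^2 + 313*w - 981) - 648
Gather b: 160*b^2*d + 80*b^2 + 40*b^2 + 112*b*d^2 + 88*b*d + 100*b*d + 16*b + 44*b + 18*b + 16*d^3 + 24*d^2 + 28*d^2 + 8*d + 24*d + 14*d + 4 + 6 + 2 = b^2*(160*d + 120) + b*(112*d^2 + 188*d + 78) + 16*d^3 + 52*d^2 + 46*d + 12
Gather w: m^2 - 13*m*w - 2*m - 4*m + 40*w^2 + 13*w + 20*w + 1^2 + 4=m^2 - 6*m + 40*w^2 + w*(33 - 13*m) + 5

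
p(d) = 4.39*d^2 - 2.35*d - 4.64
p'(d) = 8.78*d - 2.35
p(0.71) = -4.10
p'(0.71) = 3.88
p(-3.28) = 50.30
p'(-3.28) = -31.15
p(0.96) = -2.85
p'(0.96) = 6.08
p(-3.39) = 53.78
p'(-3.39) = -32.11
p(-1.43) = 7.70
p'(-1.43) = -14.91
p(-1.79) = 13.63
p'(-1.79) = -18.07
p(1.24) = -0.80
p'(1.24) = 8.54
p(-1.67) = 11.53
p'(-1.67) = -17.01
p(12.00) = 599.32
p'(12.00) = 103.01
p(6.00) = 139.30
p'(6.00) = 50.33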